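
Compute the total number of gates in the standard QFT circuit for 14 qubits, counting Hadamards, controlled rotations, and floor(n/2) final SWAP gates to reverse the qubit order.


Hadamard gates: 14
Controlled rotations: n*(n-1)/2 = 14*13/2 = 91
SWAP gates: floor(n/2) = floor(14/2) = 7
Total = 14 + 91 + 7
= 112

112


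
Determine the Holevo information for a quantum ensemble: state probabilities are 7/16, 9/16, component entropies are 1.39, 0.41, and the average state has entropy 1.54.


chi = S(rho) - sum_i p_i * S(rho_i)
Weighted entropy = 7/16 * 1.39 + 9/16 * 0.41
= 0.8387
chi = 1.54 - 0.8387
= 0.7013

0.7013


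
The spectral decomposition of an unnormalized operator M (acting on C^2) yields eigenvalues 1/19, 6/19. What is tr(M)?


tr(M) = sum of eigenvalues
= 1/19 + 6/19
= 7/19
= 0.3684

0.3684


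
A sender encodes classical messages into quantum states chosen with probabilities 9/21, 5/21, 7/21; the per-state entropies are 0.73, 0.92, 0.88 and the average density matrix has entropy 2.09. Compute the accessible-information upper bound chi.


chi = S(rho) - sum_i p_i * S(rho_i)
Weighted entropy = 9/21 * 0.73 + 5/21 * 0.92 + 7/21 * 0.88
= 0.8252
chi = 2.09 - 0.8252
= 1.2648

1.2648


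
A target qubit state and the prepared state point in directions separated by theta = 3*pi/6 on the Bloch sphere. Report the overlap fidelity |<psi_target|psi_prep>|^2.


For states separated by angle theta on Bloch sphere:
F = cos^2(theta/2)
theta = 3*pi/6 = 1.5708
theta/2 = 0.7854
cos(theta/2) = 0.7071
F = 0.5000

0.5000


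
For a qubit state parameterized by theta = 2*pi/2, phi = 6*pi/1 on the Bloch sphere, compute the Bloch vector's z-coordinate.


theta = 3.1416, phi = 18.8496
r_z = cos(theta) = -1.0000

-1.0000


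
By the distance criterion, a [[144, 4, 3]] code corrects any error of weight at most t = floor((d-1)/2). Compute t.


Code parameters: [[144, 4, 3]], distance d = 3.
Number of correctable errors = floor((d-1)/2)
= floor((3 - 1)/2)
= floor(2/2)
= 1

1


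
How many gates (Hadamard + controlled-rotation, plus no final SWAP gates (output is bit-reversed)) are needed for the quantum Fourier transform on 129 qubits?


Hadamard gates: 129
Controlled rotations: n*(n-1)/2 = 129*128/2 = 8256
SWAP gates: 0 (omitted)
Total = 129 + 8256
= 8385

8385


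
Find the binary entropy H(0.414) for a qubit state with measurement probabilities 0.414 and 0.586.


S = -p*log2(p) - (1-p)*log2(1-p)
p = 0.4140, 1-p = 0.5860
= -0.4140 * log2(0.4140) - 0.5860 * log2(0.5860)
= -(-0.5267) - (-0.4518)
= 0.9786

0.9786


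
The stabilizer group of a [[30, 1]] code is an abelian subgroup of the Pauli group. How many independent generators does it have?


For an [[n,k]] stabilizer code:
Number of stabilizer generators = n - k
= 30 - 1
= 29

29


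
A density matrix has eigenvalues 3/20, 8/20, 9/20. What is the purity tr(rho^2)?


tr(rho^2) = sum of eigenvalues squared
= (3/20)^2 + (8/20)^2 + (9/20)^2
= (9 + 64 + 81) / 400
= 154/400
= 0.3850

0.3850


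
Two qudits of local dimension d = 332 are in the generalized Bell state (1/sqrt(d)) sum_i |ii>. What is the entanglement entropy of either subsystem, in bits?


For a maximally entangled state in d x d:
S = log2(d) = log2(332)
= 8.3750

8.3750


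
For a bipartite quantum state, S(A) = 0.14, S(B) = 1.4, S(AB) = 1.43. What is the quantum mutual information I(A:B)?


I(A:B) = S(A) + S(B) - S(AB)
= 0.14 + 1.4 - 1.43
= 0.1100

0.1100


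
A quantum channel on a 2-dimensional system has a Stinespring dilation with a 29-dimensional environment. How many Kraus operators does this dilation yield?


Tracing out the environment in an orthonormal basis {|i>_E} gives Kraus operators K_i = <i|_E U |0>_E.
Number of Kraus operators = dim(H_env) = d_env
= 29

29


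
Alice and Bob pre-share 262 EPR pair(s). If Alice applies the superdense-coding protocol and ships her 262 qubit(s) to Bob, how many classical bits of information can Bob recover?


Superdense coding allows 2 classical bits per shared entangled pair.
262 pair(s) -> 2 * 262 = 524 classical bits

524


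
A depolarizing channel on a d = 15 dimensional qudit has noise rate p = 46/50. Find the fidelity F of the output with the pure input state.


F = (1-p) + p/d
= (1 - 0.9200) + 0.9200/15
= 0.0800 + 0.0613
= 0.1413

0.1413


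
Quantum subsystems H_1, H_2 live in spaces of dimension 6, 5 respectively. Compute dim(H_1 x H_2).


dim(H_1 x H_2) = 6 * 5
= 30

30


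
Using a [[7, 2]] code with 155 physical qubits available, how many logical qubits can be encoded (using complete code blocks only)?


Each code block uses 7 physical qubits for 2 logical qubit(s).
Number of complete blocks = floor(155 / 7) = 22
Logical qubits = 22 * 2
= 44

44


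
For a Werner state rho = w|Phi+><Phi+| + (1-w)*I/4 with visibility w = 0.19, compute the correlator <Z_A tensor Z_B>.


|Phi+> = (|00> + |11>)/sqrt(2)
For the pure Bell state, <Z_A Z_B> = +1 (Bell-state Pauli correlator).
The maximally-mixed part I/4 has tr(I/4 * P tensor P) = 0 for any traceless Pauli P.
So <Z_A Z_B>_rho = w * (+1) + (1 - w) * 0
= 0.19 * (+1)
= 0.1900

0.1900


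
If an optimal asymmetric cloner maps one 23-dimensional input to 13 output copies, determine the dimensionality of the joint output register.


Output space = H^(tensor 13) where dim(H) = 23
dim = 23^13
= 529 (after 2 factors)
= 12167 (after 3 factors)
= 279841 (after 4 factors)
= 6436343 (after 5 factors)
= 148035889 (after 6 factors)
= 3404825447 (after 7 factors)
= 78310985281 (after 8 factors)
= 1801152661463 (after 9 factors)
= 41426511213649 (after 10 factors)
= 952809757913927 (after 11 factors)
= 21914624432020321 (after 12 factors)
= 504036361936467383 (after 13 factors)
= 504036361936467383

504036361936467383


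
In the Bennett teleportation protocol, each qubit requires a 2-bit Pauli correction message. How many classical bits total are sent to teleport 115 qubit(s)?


Quantum teleportation requires 2 classical bits per qubit teleported.
115 qubit(s) -> 2 * 115 = 230 classical bits

230


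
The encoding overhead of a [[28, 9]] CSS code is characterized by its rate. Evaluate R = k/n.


Code rate R = k/n
= 9/28
= 0.3214

0.3214


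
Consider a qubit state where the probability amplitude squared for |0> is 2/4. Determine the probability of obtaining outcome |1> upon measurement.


|alpha|^2 = 2/4 = 0.5000
|beta|^2 = 1 - 2/4 = 2/4 = 0.5000
P(|1>) = |beta|^2 = 0.5000

0.5000


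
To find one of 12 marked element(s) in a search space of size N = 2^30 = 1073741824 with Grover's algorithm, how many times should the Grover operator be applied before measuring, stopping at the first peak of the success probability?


After j Grover iterations the success probability is P(j) = sin^2((2j+1)*theta), where sin(theta) = sqrt(k/N).
N = 2^30 = 1073741824, k = 12
sin(theta) = sqrt(k/N) = 0.0001057159917
theta = arcsin(sqrt(k/N)) = 0.0001057159919 rad
P(j) reaches its first maximum when (2j+1)*theta is as close as possible to pi/2, i.e. j = round(pi/(4*theta) - 1/2).
pi/(4*theta) - 1/2 = 7428.8222
(For comparison, the common estimate pi/4 * sqrt(N/k) = 7429.3222; the exact maximiser is used here.)
Optimal iterations = 7429

7429


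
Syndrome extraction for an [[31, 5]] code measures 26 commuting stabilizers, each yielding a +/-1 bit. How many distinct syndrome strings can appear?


Each stabilizer generator gives a binary (+1 or -1) measurement outcome.
With 26 independent generators:
Total syndromes = 2^26
= 67108864

67108864


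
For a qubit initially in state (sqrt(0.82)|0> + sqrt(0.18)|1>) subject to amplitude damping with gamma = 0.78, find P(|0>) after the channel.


For amplitude damping with parameter gamma on state sqrt(a)|0> + sqrt(b)|1>:
alpha^2 = 0.82, beta^2 = 0.18
P(|0>) = alpha^2 + gamma * beta^2
= 0.82 + 0.78 * 0.18
= 0.82 + 0.1404
= 0.9604

0.9604


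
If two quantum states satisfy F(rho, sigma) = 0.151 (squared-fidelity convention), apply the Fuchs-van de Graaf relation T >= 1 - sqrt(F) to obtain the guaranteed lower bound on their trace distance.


Fuchs-van de Graaf (squared-fidelity convention): 1 - sqrt(F) <= T <= sqrt(1 - F).
Lower bound: T >= 1 - sqrt(F)
sqrt(F) = sqrt(0.151) = 0.3886
T >= 1 - 0.3886
T >= 0.6114

0.6114


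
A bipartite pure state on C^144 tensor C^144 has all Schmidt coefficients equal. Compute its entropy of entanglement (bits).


For a maximally entangled state in d x d:
S = log2(d) = log2(144)
= 7.1699

7.1699


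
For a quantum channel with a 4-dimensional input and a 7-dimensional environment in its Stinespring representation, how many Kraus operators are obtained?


Tracing out the environment in an orthonormal basis {|i>_E} gives Kraus operators K_i = <i|_E U |0>_E.
Number of Kraus operators = dim(H_env) = d_env
= 7

7


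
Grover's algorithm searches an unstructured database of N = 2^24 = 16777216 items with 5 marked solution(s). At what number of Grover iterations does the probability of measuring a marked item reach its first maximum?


After j Grover iterations the success probability is P(j) = sin^2((2j+1)*theta), where sin(theta) = sqrt(k/N).
N = 2^24 = 16777216, k = 5
sin(theta) = sqrt(k/N) = 0.0005459150336
theta = arcsin(sqrt(k/N)) = 0.0005459150607 rad
P(j) reaches its first maximum when (2j+1)*theta is as close as possible to pi/2, i.e. j = round(pi/(4*theta) - 1/2).
pi/(4*theta) - 1/2 = 1438.1820
(For comparison, the common estimate pi/4 * sqrt(N/k) = 1438.6821; the exact maximiser is used here.)
Optimal iterations = 1438

1438


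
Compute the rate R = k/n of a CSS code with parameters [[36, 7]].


Code rate R = k/n
= 7/36
= 0.1944

0.1944


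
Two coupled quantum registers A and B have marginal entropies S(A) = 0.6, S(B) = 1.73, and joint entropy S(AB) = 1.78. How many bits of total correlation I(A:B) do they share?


I(A:B) = S(A) + S(B) - S(AB)
= 0.6 + 1.73 - 1.78
= 0.5500

0.5500


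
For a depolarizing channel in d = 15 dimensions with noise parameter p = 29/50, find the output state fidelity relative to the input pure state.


F = (1-p) + p/d
= (1 - 0.5800) + 0.5800/15
= 0.4200 + 0.0387
= 0.4587

0.4587


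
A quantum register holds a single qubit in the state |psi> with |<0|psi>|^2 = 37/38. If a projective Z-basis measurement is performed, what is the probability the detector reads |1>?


|alpha|^2 = 37/38 = 0.9737
|beta|^2 = 1 - 37/38 = 1/38 = 0.0263
P(|1>) = |beta|^2 = 0.0263

0.0263


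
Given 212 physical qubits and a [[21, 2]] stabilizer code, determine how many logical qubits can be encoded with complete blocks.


Each code block uses 21 physical qubits for 2 logical qubit(s).
Number of complete blocks = floor(212 / 21) = 10
Logical qubits = 10 * 2
= 20

20


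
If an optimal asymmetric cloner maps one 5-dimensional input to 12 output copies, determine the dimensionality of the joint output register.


Output space = H^(tensor 12) where dim(H) = 5
dim = 5^12
= 25 (after 2 factors)
= 125 (after 3 factors)
= 625 (after 4 factors)
= 3125 (after 5 factors)
= 15625 (after 6 factors)
= 78125 (after 7 factors)
= 390625 (after 8 factors)
= 1953125 (after 9 factors)
= 9765625 (after 10 factors)
= 48828125 (after 11 factors)
= 244140625 (after 12 factors)
= 244140625

244140625


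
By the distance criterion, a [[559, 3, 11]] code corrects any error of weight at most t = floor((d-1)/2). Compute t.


Code parameters: [[559, 3, 11]], distance d = 11.
Number of correctable errors = floor((d-1)/2)
= floor((11 - 1)/2)
= floor(10/2)
= 5

5


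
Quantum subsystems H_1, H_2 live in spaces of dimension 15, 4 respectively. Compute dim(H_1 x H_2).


dim(H_1 x H_2) = 15 * 4
= 60

60


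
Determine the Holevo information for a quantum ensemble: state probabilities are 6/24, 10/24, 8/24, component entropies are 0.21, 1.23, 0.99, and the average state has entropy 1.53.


chi = S(rho) - sum_i p_i * S(rho_i)
Weighted entropy = 6/24 * 0.21 + 10/24 * 1.23 + 8/24 * 0.99
= 0.8950
chi = 1.53 - 0.8950
= 0.6350

0.6350


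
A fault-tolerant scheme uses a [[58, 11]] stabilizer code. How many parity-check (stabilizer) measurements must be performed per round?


For an [[n,k]] stabilizer code:
Number of stabilizer generators = n - k
= 58 - 11
= 47

47


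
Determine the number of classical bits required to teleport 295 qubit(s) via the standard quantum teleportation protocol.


Quantum teleportation requires 2 classical bits per qubit teleported.
295 qubit(s) -> 2 * 295 = 590 classical bits

590


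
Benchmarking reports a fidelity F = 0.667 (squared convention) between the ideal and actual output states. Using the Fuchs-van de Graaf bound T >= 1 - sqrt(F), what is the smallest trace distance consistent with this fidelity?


Fuchs-van de Graaf (squared-fidelity convention): 1 - sqrt(F) <= T <= sqrt(1 - F).
Lower bound: T >= 1 - sqrt(F)
sqrt(F) = sqrt(0.667) = 0.8167
T >= 1 - 0.8167
T >= 0.1833

0.1833


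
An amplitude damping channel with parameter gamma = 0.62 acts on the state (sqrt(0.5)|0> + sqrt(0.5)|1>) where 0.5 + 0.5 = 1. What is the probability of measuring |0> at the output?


For amplitude damping with parameter gamma on state sqrt(a)|0> + sqrt(b)|1>:
alpha^2 = 0.5, beta^2 = 0.5
P(|0>) = alpha^2 + gamma * beta^2
= 0.5 + 0.62 * 0.5
= 0.5 + 0.3100
= 0.8100

0.8100


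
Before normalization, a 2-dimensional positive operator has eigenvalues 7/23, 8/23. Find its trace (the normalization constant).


tr(M) = sum of eigenvalues
= 7/23 + 8/23
= 15/23
= 0.6522

0.6522


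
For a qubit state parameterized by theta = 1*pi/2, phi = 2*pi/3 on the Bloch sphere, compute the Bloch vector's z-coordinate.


theta = 1.5708, phi = 2.0944
r_z = cos(theta) = 0.0000

0.0000


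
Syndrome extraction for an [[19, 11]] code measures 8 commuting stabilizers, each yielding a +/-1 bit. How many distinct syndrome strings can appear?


Each stabilizer generator gives a binary (+1 or -1) measurement outcome.
With 8 independent generators:
Total syndromes = 2^8
= 256

256


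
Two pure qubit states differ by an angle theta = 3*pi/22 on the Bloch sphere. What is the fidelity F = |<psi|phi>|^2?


For states separated by angle theta on Bloch sphere:
F = cos^2(theta/2)
theta = 3*pi/22 = 0.4284
theta/2 = 0.2142
cos(theta/2) = 0.9771
F = 0.9548

0.9548


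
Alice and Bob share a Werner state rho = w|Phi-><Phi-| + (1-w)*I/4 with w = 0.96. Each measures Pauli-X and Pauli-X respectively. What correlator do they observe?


|Phi-> = (|00> - |11>)/sqrt(2)
For the pure Bell state, <X_A X_B> = -1 (Bell-state Pauli correlator).
The maximally-mixed part I/4 has tr(I/4 * P tensor P) = 0 for any traceless Pauli P.
So <X_A X_B>_rho = w * (-1) + (1 - w) * 0
= 0.96 * (-1)
= -0.9600

-0.9600


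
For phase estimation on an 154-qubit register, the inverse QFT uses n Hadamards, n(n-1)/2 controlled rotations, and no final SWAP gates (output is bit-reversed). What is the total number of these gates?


Hadamard gates: 154
Controlled rotations: n*(n-1)/2 = 154*153/2 = 11781
SWAP gates: 0 (omitted)
Total = 154 + 11781
= 11935

11935


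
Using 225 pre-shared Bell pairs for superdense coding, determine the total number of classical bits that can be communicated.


Superdense coding allows 2 classical bits per shared entangled pair.
225 pair(s) -> 2 * 225 = 450 classical bits

450


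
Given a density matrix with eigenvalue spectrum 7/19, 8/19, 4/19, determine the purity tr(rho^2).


tr(rho^2) = sum of eigenvalues squared
= (7/19)^2 + (8/19)^2 + (4/19)^2
= (49 + 64 + 16) / 361
= 129/361
= 0.3573

0.3573


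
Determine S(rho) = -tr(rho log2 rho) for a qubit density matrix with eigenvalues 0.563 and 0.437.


S = -p*log2(p) - (1-p)*log2(1-p)
p = 0.5630, 1-p = 0.4370
= -0.5630 * log2(0.5630) - 0.4370 * log2(0.4370)
= -(-0.4666) - (-0.5219)
= 0.9885

0.9885


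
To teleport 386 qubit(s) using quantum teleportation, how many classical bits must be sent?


Quantum teleportation requires 2 classical bits per qubit teleported.
386 qubit(s) -> 2 * 386 = 772 classical bits

772


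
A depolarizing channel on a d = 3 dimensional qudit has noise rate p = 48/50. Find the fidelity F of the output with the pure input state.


F = (1-p) + p/d
= (1 - 0.9600) + 0.9600/3
= 0.0400 + 0.3200
= 0.3600

0.3600


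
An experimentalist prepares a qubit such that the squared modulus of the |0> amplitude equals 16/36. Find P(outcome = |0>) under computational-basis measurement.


|alpha|^2 = 16/36 = 0.4444
|beta|^2 = 1 - 16/36 = 20/36 = 0.5556
P(|0>) = |alpha|^2 = 0.4444

0.4444


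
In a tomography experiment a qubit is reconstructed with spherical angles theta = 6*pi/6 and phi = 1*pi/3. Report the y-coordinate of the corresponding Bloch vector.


theta = 3.1416, phi = 1.0472
r_y = sin(theta)*sin(phi) = 0.0000 * 0.8660
r_y = 0.0000

0.0000


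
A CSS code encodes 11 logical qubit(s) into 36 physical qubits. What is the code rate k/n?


Code rate R = k/n
= 11/36
= 0.3056

0.3056


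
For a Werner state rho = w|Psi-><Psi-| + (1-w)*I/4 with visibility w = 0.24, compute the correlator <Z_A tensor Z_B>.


|Psi-> = (|01> - |10>)/sqrt(2)
For the pure Bell state, <Z_A Z_B> = -1 (Bell-state Pauli correlator).
The maximally-mixed part I/4 has tr(I/4 * P tensor P) = 0 for any traceless Pauli P.
So <Z_A Z_B>_rho = w * (-1) + (1 - w) * 0
= 0.24 * (-1)
= -0.2400

-0.2400


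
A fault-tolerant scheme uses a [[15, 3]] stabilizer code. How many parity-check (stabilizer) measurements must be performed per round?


For an [[n,k]] stabilizer code:
Number of stabilizer generators = n - k
= 15 - 3
= 12

12


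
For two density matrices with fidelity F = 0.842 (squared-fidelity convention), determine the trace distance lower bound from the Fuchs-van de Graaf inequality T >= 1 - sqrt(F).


Fuchs-van de Graaf (squared-fidelity convention): 1 - sqrt(F) <= T <= sqrt(1 - F).
Lower bound: T >= 1 - sqrt(F)
sqrt(F) = sqrt(0.842) = 0.9176
T >= 1 - 0.9176
T >= 0.0824

0.0824


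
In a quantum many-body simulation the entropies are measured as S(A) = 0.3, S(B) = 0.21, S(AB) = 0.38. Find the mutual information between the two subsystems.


I(A:B) = S(A) + S(B) - S(AB)
= 0.3 + 0.21 - 0.38
= 0.1300

0.1300


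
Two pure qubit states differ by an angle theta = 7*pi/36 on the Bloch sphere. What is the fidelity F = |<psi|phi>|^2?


For states separated by angle theta on Bloch sphere:
F = cos^2(theta/2)
theta = 7*pi/36 = 0.6109
theta/2 = 0.3054
cos(theta/2) = 0.9537
F = 0.9096

0.9096


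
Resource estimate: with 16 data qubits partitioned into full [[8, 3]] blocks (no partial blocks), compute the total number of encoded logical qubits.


Each code block uses 8 physical qubits for 3 logical qubit(s).
Number of complete blocks = floor(16 / 8) = 2
Logical qubits = 2 * 3
= 6

6


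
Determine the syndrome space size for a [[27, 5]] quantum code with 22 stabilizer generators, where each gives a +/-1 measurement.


Each stabilizer generator gives a binary (+1 or -1) measurement outcome.
With 22 independent generators:
Total syndromes = 2^22
= 4194304

4194304


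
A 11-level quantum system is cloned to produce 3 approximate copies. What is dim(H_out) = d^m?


Output space = H^(tensor 3) where dim(H) = 11
dim = 11^3
= 121 (after 2 factors)
= 1331 (after 3 factors)
= 1331

1331


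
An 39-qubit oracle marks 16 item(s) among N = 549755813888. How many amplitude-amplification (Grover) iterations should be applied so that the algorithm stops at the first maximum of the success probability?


After j Grover iterations the success probability is P(j) = sin^2((2j+1)*theta), where sin(theta) = sqrt(k/N).
N = 2^39 = 549755813888, k = 16
sin(theta) = sqrt(k/N) = 5.394796609e-06
theta = arcsin(sqrt(k/N)) = 5.394796609e-06 rad
P(j) reaches its first maximum when (2j+1)*theta is as close as possible to pi/2, i.e. j = round(pi/(4*theta) - 1/2).
pi/(4*theta) - 1/2 = 145583.8881
(For comparison, the common estimate pi/4 * sqrt(N/k) = 145584.3881; the exact maximiser is used here.)
Optimal iterations = 145584

145584


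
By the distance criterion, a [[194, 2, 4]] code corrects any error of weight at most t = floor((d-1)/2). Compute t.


Code parameters: [[194, 2, 4]], distance d = 4.
Number of correctable errors = floor((d-1)/2)
= floor((4 - 1)/2)
= floor(3/2)
= 1

1


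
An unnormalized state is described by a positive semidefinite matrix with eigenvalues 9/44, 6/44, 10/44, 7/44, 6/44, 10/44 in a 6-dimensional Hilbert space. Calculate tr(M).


tr(M) = sum of eigenvalues
= 9/44 + 6/44 + 10/44 + 7/44 + 6/44 + 10/44
= 48/44
= 1.0909

1.0909


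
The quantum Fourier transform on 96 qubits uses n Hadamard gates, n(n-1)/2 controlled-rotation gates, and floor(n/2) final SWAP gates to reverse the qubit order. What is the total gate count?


Hadamard gates: 96
Controlled rotations: n*(n-1)/2 = 96*95/2 = 4560
SWAP gates: floor(n/2) = floor(96/2) = 48
Total = 96 + 4560 + 48
= 4704

4704


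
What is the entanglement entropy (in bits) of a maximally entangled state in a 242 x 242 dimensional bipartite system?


For a maximally entangled state in d x d:
S = log2(d) = log2(242)
= 7.9189

7.9189


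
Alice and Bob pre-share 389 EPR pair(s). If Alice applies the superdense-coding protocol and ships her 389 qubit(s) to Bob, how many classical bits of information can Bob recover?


Superdense coding allows 2 classical bits per shared entangled pair.
389 pair(s) -> 2 * 389 = 778 classical bits

778


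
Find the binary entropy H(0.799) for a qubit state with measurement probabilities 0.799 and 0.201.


S = -p*log2(p) - (1-p)*log2(1-p)
p = 0.7990, 1-p = 0.2010
= -0.7990 * log2(0.7990) - 0.2010 * log2(0.2010)
= -(-0.2587) - (-0.4653)
= 0.7239

0.7239


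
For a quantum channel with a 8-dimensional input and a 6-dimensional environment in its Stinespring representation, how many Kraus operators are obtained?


Tracing out the environment in an orthonormal basis {|i>_E} gives Kraus operators K_i = <i|_E U |0>_E.
Number of Kraus operators = dim(H_env) = d_env
= 6

6


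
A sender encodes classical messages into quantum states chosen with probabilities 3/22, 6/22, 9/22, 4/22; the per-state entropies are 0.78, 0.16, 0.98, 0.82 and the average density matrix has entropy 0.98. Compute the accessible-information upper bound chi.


chi = S(rho) - sum_i p_i * S(rho_i)
Weighted entropy = 3/22 * 0.78 + 6/22 * 0.16 + 9/22 * 0.98 + 4/22 * 0.82
= 0.7000
chi = 0.98 - 0.7000
= 0.2800

0.2800


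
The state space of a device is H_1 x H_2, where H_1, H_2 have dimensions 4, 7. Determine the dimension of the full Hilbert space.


dim(H_1 x H_2) = 4 * 7
= 28

28


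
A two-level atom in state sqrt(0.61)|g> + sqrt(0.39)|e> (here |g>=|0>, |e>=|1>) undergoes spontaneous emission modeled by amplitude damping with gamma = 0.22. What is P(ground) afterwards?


For amplitude damping with parameter gamma on state sqrt(a)|0> + sqrt(b)|1>:
alpha^2 = 0.61, beta^2 = 0.39
P(|0>) = alpha^2 + gamma * beta^2
= 0.61 + 0.22 * 0.39
= 0.61 + 0.0858
= 0.6958

0.6958


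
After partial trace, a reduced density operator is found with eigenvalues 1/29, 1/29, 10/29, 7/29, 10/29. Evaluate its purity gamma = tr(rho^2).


tr(rho^2) = sum of eigenvalues squared
= (1/29)^2 + (1/29)^2 + (10/29)^2 + (7/29)^2 + (10/29)^2
= (1 + 1 + 100 + 49 + 100) / 841
= 251/841
= 0.2985

0.2985


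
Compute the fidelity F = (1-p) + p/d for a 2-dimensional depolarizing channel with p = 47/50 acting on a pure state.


F = (1-p) + p/d
= (1 - 0.9400) + 0.9400/2
= 0.0600 + 0.4700
= 0.5300

0.5300


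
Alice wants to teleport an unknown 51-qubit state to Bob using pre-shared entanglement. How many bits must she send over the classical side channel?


Quantum teleportation requires 2 classical bits per qubit teleported.
51 qubit(s) -> 2 * 51 = 102 classical bits

102


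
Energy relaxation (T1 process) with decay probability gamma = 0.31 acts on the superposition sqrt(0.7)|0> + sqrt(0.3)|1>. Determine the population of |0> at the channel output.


For amplitude damping with parameter gamma on state sqrt(a)|0> + sqrt(b)|1>:
alpha^2 = 0.7, beta^2 = 0.3
P(|0>) = alpha^2 + gamma * beta^2
= 0.7 + 0.31 * 0.3
= 0.7 + 0.0930
= 0.7930

0.7930


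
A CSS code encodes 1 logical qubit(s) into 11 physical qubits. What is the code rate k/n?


Code rate R = k/n
= 1/11
= 0.0909

0.0909


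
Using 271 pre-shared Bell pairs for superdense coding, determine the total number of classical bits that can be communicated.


Superdense coding allows 2 classical bits per shared entangled pair.
271 pair(s) -> 2 * 271 = 542 classical bits

542


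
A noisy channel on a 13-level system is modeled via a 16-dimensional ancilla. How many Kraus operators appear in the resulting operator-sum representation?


Tracing out the environment in an orthonormal basis {|i>_E} gives Kraus operators K_i = <i|_E U |0>_E.
Number of Kraus operators = dim(H_env) = d_env
= 16

16


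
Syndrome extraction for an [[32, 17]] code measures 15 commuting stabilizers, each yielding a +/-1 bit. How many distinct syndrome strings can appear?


Each stabilizer generator gives a binary (+1 or -1) measurement outcome.
With 15 independent generators:
Total syndromes = 2^15
= 32768

32768


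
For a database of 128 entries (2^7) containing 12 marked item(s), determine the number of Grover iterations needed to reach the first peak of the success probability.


After j Grover iterations the success probability is P(j) = sin^2((2j+1)*theta), where sin(theta) = sqrt(k/N).
N = 2^7 = 128, k = 12
sin(theta) = sqrt(k/N) = 0.3061862178
theta = arcsin(sqrt(k/N)) = 0.3111842443 rad
P(j) reaches its first maximum when (2j+1)*theta is as close as possible to pi/2, i.e. j = round(pi/(4*theta) - 1/2).
pi/(4*theta) - 1/2 = 2.0239
(For comparison, the common estimate pi/4 * sqrt(N/k) = 2.5651; the exact maximiser is used here.)
Optimal iterations = 2

2


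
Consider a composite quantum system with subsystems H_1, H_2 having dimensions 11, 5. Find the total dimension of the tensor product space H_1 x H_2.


dim(H_1 x H_2) = 11 * 5
= 55

55


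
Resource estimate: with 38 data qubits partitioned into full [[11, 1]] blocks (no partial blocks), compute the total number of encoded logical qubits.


Each code block uses 11 physical qubits for 1 logical qubit(s).
Number of complete blocks = floor(38 / 11) = 3
Logical qubits = 3 * 1
= 3

3


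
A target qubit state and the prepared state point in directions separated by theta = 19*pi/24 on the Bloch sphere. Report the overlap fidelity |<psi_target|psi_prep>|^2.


For states separated by angle theta on Bloch sphere:
F = cos^2(theta/2)
theta = 19*pi/24 = 2.4871
theta/2 = 1.2435
cos(theta/2) = 0.3214
F = 0.1033

0.1033


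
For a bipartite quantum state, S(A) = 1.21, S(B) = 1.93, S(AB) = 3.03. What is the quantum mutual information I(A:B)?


I(A:B) = S(A) + S(B) - S(AB)
= 1.21 + 1.93 - 3.03
= 0.1100

0.1100


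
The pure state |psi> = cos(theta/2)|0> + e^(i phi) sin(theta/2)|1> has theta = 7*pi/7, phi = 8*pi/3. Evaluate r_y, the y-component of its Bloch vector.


theta = 3.1416, phi = 8.3776
r_y = sin(theta)*sin(phi) = 0.0000 * 0.8660
r_y = 0.0000

0.0000


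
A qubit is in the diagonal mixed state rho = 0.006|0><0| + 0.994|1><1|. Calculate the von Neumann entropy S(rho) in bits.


S = -p*log2(p) - (1-p)*log2(1-p)
p = 0.0060, 1-p = 0.9940
= -0.0060 * log2(0.0060) - 0.9940 * log2(0.9940)
= -(-0.0443) - (-0.0086)
= 0.0529

0.0529


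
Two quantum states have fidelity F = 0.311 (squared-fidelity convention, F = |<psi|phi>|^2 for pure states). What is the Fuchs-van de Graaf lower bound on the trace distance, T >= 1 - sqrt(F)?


Fuchs-van de Graaf (squared-fidelity convention): 1 - sqrt(F) <= T <= sqrt(1 - F).
Lower bound: T >= 1 - sqrt(F)
sqrt(F) = sqrt(0.311) = 0.5577
T >= 1 - 0.5577
T >= 0.4423

0.4423


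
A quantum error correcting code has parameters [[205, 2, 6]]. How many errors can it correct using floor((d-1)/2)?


Code parameters: [[205, 2, 6]], distance d = 6.
Number of correctable errors = floor((d-1)/2)
= floor((6 - 1)/2)
= floor(5/2)
= 2

2


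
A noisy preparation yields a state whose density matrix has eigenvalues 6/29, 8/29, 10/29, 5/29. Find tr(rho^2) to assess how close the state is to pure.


tr(rho^2) = sum of eigenvalues squared
= (6/29)^2 + (8/29)^2 + (10/29)^2 + (5/29)^2
= (36 + 64 + 100 + 25) / 841
= 225/841
= 0.2675

0.2675


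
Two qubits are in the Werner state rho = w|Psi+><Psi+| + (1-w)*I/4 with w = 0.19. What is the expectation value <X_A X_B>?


|Psi+> = (|01> + |10>)/sqrt(2)
For the pure Bell state, <X_A X_B> = +1 (Bell-state Pauli correlator).
The maximally-mixed part I/4 has tr(I/4 * P tensor P) = 0 for any traceless Pauli P.
So <X_A X_B>_rho = w * (+1) + (1 - w) * 0
= 0.19 * (+1)
= 0.1900

0.1900


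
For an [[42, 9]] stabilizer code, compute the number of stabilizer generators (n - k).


For an [[n,k]] stabilizer code:
Number of stabilizer generators = n - k
= 42 - 9
= 33

33


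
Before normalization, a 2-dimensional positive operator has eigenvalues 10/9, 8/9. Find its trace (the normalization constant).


tr(M) = sum of eigenvalues
= 10/9 + 8/9
= 18/9
= 2.0000

2.0000


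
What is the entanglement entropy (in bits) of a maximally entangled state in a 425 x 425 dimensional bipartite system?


For a maximally entangled state in d x d:
S = log2(d) = log2(425)
= 8.7313

8.7313


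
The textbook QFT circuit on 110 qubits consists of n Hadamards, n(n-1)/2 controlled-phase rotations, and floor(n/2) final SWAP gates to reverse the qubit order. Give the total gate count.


Hadamard gates: 110
Controlled rotations: n*(n-1)/2 = 110*109/2 = 5995
SWAP gates: floor(n/2) = floor(110/2) = 55
Total = 110 + 5995 + 55
= 6160

6160


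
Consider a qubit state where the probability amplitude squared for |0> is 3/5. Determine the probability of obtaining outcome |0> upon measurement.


|alpha|^2 = 3/5 = 0.6000
|beta|^2 = 1 - 3/5 = 2/5 = 0.4000
P(|0>) = |alpha|^2 = 0.6000

0.6000


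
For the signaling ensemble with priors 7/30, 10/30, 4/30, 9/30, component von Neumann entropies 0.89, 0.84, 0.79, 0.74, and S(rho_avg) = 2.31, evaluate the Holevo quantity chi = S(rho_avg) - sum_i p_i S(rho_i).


chi = S(rho) - sum_i p_i * S(rho_i)
Weighted entropy = 7/30 * 0.89 + 10/30 * 0.84 + 4/30 * 0.79 + 9/30 * 0.74
= 0.8150
chi = 2.31 - 0.8150
= 1.4950

1.4950


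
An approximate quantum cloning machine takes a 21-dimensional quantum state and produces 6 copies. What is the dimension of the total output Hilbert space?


Output space = H^(tensor 6) where dim(H) = 21
dim = 21^6
= 441 (after 2 factors)
= 9261 (after 3 factors)
= 194481 (after 4 factors)
= 4084101 (after 5 factors)
= 85766121 (after 6 factors)
= 85766121

85766121


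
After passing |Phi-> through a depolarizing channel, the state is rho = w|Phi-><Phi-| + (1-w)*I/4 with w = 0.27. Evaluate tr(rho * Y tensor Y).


|Phi-> = (|00> - |11>)/sqrt(2)
For the pure Bell state, <Y_A Y_B> = +1 (Bell-state Pauli correlator).
The maximally-mixed part I/4 has tr(I/4 * P tensor P) = 0 for any traceless Pauli P.
So <Y_A Y_B>_rho = w * (+1) + (1 - w) * 0
= 0.27 * (+1)
= 0.2700

0.2700


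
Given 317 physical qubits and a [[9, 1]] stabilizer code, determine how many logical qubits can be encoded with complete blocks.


Each code block uses 9 physical qubits for 1 logical qubit(s).
Number of complete blocks = floor(317 / 9) = 35
Logical qubits = 35 * 1
= 35

35


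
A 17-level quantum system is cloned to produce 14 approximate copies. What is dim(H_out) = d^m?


Output space = H^(tensor 14) where dim(H) = 17
dim = 17^14
= 289 (after 2 factors)
= 4913 (after 3 factors)
= 83521 (after 4 factors)
= 1419857 (after 5 factors)
= 24137569 (after 6 factors)
= 410338673 (after 7 factors)
= 6975757441 (after 8 factors)
= 118587876497 (after 9 factors)
= 2015993900449 (after 10 factors)
= 34271896307633 (after 11 factors)
= 582622237229761 (after 12 factors)
= 9904578032905937 (after 13 factors)
= 168377826559400929 (after 14 factors)
= 168377826559400929

168377826559400929


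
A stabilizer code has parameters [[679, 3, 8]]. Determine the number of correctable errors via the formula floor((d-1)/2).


Code parameters: [[679, 3, 8]], distance d = 8.
Number of correctable errors = floor((d-1)/2)
= floor((8 - 1)/2)
= floor(7/2)
= 3

3


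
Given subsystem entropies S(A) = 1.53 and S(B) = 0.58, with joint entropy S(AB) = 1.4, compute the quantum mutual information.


I(A:B) = S(A) + S(B) - S(AB)
= 1.53 + 0.58 - 1.4
= 0.7100

0.7100


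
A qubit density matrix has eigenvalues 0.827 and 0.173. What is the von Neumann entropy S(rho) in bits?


S = -p*log2(p) - (1-p)*log2(1-p)
p = 0.8270, 1-p = 0.1730
= -0.8270 * log2(0.8270) - 0.1730 * log2(0.1730)
= -(-0.2266) - (-0.4379)
= 0.6645

0.6645


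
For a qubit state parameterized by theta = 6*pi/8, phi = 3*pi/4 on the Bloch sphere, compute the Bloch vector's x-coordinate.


theta = 2.3562, phi = 2.3562
r_x = sin(theta)*cos(phi) = 0.7071 * -0.7071
r_x = -0.5000

-0.5000


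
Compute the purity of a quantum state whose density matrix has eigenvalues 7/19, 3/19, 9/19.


tr(rho^2) = sum of eigenvalues squared
= (7/19)^2 + (3/19)^2 + (9/19)^2
= (49 + 9 + 81) / 361
= 139/361
= 0.3850

0.3850


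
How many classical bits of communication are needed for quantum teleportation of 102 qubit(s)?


Quantum teleportation requires 2 classical bits per qubit teleported.
102 qubit(s) -> 2 * 102 = 204 classical bits

204


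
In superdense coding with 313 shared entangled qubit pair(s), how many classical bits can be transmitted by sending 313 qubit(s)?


Superdense coding allows 2 classical bits per shared entangled pair.
313 pair(s) -> 2 * 313 = 626 classical bits

626


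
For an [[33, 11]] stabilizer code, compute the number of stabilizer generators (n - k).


For an [[n,k]] stabilizer code:
Number of stabilizer generators = n - k
= 33 - 11
= 22

22


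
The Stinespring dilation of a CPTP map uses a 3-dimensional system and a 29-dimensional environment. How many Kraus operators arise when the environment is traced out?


Tracing out the environment in an orthonormal basis {|i>_E} gives Kraus operators K_i = <i|_E U |0>_E.
Number of Kraus operators = dim(H_env) = d_env
= 29

29


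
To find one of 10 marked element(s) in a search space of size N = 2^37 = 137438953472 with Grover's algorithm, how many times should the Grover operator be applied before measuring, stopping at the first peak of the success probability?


After j Grover iterations the success probability is P(j) = sin^2((2j+1)*theta), where sin(theta) = sqrt(k/N).
N = 2^37 = 137438953472, k = 10
sin(theta) = sqrt(k/N) = 8.5299224e-06
theta = arcsin(sqrt(k/N)) = 8.5299224e-06 rad
P(j) reaches its first maximum when (2j+1)*theta is as close as possible to pi/2, i.e. j = round(pi/(4*theta) - 1/2).
pi/(4*theta) - 1/2 = 92075.1516
(For comparison, the common estimate pi/4 * sqrt(N/k) = 92075.6516; the exact maximiser is used here.)
Optimal iterations = 92075

92075


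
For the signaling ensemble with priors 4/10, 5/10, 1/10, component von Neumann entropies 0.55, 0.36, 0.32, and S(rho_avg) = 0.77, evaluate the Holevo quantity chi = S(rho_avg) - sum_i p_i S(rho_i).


chi = S(rho) - sum_i p_i * S(rho_i)
Weighted entropy = 4/10 * 0.55 + 5/10 * 0.36 + 1/10 * 0.32
= 0.4320
chi = 0.77 - 0.4320
= 0.3380

0.3380


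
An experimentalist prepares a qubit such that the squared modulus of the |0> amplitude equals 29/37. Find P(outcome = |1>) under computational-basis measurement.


|alpha|^2 = 29/37 = 0.7838
|beta|^2 = 1 - 29/37 = 8/37 = 0.2162
P(|1>) = |beta|^2 = 0.2162

0.2162


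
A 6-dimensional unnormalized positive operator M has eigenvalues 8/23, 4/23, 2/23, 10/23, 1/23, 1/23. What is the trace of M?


tr(M) = sum of eigenvalues
= 8/23 + 4/23 + 2/23 + 10/23 + 1/23 + 1/23
= 26/23
= 1.1304

1.1304


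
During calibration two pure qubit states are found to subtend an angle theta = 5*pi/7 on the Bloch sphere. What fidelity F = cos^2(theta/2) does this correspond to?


For states separated by angle theta on Bloch sphere:
F = cos^2(theta/2)
theta = 5*pi/7 = 2.2440
theta/2 = 1.1220
cos(theta/2) = 0.4339
F = 0.1883

0.1883


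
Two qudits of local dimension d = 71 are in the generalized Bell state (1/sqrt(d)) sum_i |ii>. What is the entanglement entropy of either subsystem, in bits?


For a maximally entangled state in d x d:
S = log2(d) = log2(71)
= 6.1497

6.1497


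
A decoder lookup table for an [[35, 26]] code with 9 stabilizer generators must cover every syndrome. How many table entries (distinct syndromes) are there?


Each stabilizer generator gives a binary (+1 or -1) measurement outcome.
With 9 independent generators:
Total syndromes = 2^9
= 512

512


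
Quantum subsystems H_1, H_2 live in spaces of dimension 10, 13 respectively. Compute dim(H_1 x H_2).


dim(H_1 x H_2) = 10 * 13
= 130

130


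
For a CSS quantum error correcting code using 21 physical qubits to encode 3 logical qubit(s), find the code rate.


Code rate R = k/n
= 3/21
= 0.1429

0.1429


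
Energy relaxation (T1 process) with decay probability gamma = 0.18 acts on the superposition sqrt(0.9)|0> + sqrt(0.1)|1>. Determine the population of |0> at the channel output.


For amplitude damping with parameter gamma on state sqrt(a)|0> + sqrt(b)|1>:
alpha^2 = 0.9, beta^2 = 0.1
P(|0>) = alpha^2 + gamma * beta^2
= 0.9 + 0.18 * 0.1
= 0.9 + 0.0180
= 0.9180

0.9180


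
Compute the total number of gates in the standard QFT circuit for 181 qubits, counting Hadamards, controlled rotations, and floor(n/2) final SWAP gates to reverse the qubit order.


Hadamard gates: 181
Controlled rotations: n*(n-1)/2 = 181*180/2 = 16290
SWAP gates: floor(n/2) = floor(181/2) = 90
Total = 181 + 16290 + 90
= 16561

16561


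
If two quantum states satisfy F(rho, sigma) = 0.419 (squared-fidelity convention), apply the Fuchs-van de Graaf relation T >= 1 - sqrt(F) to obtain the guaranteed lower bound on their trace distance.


Fuchs-van de Graaf (squared-fidelity convention): 1 - sqrt(F) <= T <= sqrt(1 - F).
Lower bound: T >= 1 - sqrt(F)
sqrt(F) = sqrt(0.419) = 0.6473
T >= 1 - 0.6473
T >= 0.3527

0.3527


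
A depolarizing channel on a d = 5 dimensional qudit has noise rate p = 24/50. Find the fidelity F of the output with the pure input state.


F = (1-p) + p/d
= (1 - 0.4800) + 0.4800/5
= 0.5200 + 0.0960
= 0.6160

0.6160


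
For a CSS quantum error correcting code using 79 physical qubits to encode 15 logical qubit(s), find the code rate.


Code rate R = k/n
= 15/79
= 0.1899

0.1899


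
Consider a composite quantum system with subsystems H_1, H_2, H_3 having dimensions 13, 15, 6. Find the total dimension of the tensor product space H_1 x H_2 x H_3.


dim(H_1 x H_2 x H_3) = 13 * 15 * 6
= 195 * 6
= 1170

1170


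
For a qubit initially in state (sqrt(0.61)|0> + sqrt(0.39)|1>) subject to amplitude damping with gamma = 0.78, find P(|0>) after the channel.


For amplitude damping with parameter gamma on state sqrt(a)|0> + sqrt(b)|1>:
alpha^2 = 0.61, beta^2 = 0.39
P(|0>) = alpha^2 + gamma * beta^2
= 0.61 + 0.78 * 0.39
= 0.61 + 0.3042
= 0.9142

0.9142


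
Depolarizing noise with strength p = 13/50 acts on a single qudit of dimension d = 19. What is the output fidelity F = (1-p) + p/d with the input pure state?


F = (1-p) + p/d
= (1 - 0.2600) + 0.2600/19
= 0.7400 + 0.0137
= 0.7537

0.7537


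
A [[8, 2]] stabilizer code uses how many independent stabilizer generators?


For an [[n,k]] stabilizer code:
Number of stabilizer generators = n - k
= 8 - 2
= 6

6


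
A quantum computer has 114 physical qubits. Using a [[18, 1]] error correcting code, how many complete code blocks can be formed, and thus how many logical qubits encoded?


Each code block uses 18 physical qubits for 1 logical qubit(s).
Number of complete blocks = floor(114 / 18) = 6
Logical qubits = 6 * 1
= 6

6
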